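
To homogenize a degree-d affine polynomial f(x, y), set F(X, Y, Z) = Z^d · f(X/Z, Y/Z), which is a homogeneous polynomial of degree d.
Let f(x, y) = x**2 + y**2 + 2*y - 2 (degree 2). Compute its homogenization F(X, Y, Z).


F(X, Y, Z) = X**2 + Y**2 + 2*Y*Z - 2*Z**2

deg(f) = 2.
Substitute x = X/Z, y = Y/Z into f, then multiply by Z^2.
  monomial 1·x^2·y^0 ↦ 1·X^2·Y^0·Z^0.
  monomial 1·x^0·y^2 ↦ 1·X^0·Y^2·Z^0.
  monomial 2·x^0·y^1 ↦ 2·X^0·Y^1·Z^1.
  monomial -2·x^0·y^0 ↦ -2·X^0·Y^0·Z^2.
Collecting: F(X, Y, Z) = X**2 + Y**2 + 2*Y*Z - 2*Z**2.


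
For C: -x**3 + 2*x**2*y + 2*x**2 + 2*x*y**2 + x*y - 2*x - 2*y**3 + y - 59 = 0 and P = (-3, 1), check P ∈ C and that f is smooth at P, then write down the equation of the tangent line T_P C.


Tangent line at P: -50*x - 2*y - 148 = 0.

Step 1: f(-3, 1) = 0, so P lies on C.
Step 2: partial derivatives
  f_x(x, y) = -3*x**2 + 4*x*y + 4*x + 2*y**2 + y - 2, f_y(x, y) = 2*x**2 + 4*x*y + x - 6*y**2 + 1.
  f_x(P) = -50, f_y(P) = -2 (gradient nonzero, so P is smooth).
Step 3: tangent line at P: -50·(x − -3) + -2·(y − 1) = 0.
Expanding: -50*x - 2*y - 148 = 0.


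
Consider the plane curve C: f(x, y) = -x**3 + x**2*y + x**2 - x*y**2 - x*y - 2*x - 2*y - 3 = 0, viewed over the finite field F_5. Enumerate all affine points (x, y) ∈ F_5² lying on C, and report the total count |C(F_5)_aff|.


Affine F_5-points: {(0, 1), (1, 0), (1, 3), (4, 2), (4, 3)}; count = 5.

For each of the 25 pairs (x, y) ∈ F_5², evaluate f(x, y) mod 5. Record the zeros.
  x = 0: [0↦2, 1↦0, 2↦3, 3↦1, 4↦4]  zeros at y ∈ {1}
  x = 1: [0↦0, 1↦2, 2↦2, 3↦0, 4↦1]  zeros at y ∈ {0, 3}
  x = 2: [0↦4, 1↦2, 2↦1, 3↦1, 4↦2]  zeros at y ∈ ∅
  x = 3: [0↦3, 1↦4, 2↦4, 3↦3, 4↦1]  zeros at y ∈ ∅
  x = 4: [0↦1, 1↦2, 2↦0, 3↦0, 4↦2]  zeros at y ∈ {2, 3}
Collecting zeros: affine points = {(0, 1), (1, 0), (1, 3), (4, 2), (4, 3)}.
Total count |C(F_5)_aff| = 5.


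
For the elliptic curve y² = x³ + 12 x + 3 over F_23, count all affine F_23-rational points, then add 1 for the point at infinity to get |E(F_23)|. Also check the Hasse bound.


Affine points = {(0, 7), (0, 16), (1, 4), (1, 19), (2, 9), (2, 14), (4, 0), (5, 2), (5, 21), (7, 4), (7, 19), (8, 6), (8, 17), (9, 9), (9, 14), (12, 9), (12, 14), (15, 4), (15, 19), (16, 6), (16, 17), (18, 5), (18, 18), (19, 11), (19, 12), (20, 3), (20, 20), (22, 6), (22, 17)}; affine count = 29; |E(F_23)| = 30.

Discriminant check: Δ ∝ 4a³ + 27b² = 4·12³ + 27·3² = 4·1728 + 27·9 ≡ 2 (mod 23). Nonzero ⇒ E is nonsingular.
For each x ∈ F_23, compute rhs = x³ + 12·x + 3 mod 23, then count y ∈ F_23 with y² ≡ rhs.
  x = 0: rhs = 3, matching y values: 7, 16 (2 points).
  x = 1: rhs = 16, matching y values: 4, 19 (2 points).
  x = 2: rhs = 12, matching y values: 9, 14 (2 points).
  x = 3: rhs = 20, matching y values: none (0 points).
  x = 4: rhs = 0, matching y values: 0 (1 points).
  x = 5: rhs = 4, matching y values: 2, 21 (2 points).
  x = 6: rhs = 15, matching y values: none (0 points).
  x = 7: rhs = 16, matching y values: 4, 19 (2 points).
  x = 8: rhs = 13, matching y values: 6, 17 (2 points).
  x = 9: rhs = 12, matching y values: 9, 14 (2 points).
  x = 10: rhs = 19, matching y values: none (0 points).
  x = 11: rhs = 17, matching y values: none (0 points).
  x = 12: rhs = 12, matching y values: 9, 14 (2 points).
  x = 13: rhs = 10, matching y values: none (0 points).
  x = 14: rhs = 17, matching y values: none (0 points).
  x = 15: rhs = 16, matching y values: 4, 19 (2 points).
  x = 16: rhs = 13, matching y values: 6, 17 (2 points).
  x = 17: rhs = 14, matching y values: none (0 points).
  x = 18: rhs = 2, matching y values: 5, 18 (2 points).
  x = 19: rhs = 6, matching y values: 11, 12 (2 points).
  x = 20: rhs = 9, matching y values: 3, 20 (2 points).
  x = 21: rhs = 17, matching y values: none (0 points).
  x = 22: rhs = 13, matching y values: 6, 17 (2 points).
Total affine count: 29.
Full point count |E(F_23)| = 29 + 1 = 30.
Hasse bound: |30 − (23+1)| = |6| = 6 ≤ 2√23 ≈ 9.5917 ✓.


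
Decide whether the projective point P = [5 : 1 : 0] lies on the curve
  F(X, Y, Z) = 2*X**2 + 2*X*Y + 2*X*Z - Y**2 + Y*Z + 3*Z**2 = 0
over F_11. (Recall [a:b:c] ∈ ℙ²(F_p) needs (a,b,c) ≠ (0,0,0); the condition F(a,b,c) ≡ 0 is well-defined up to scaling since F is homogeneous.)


F(5,1,0) ≡ 4 (mod 11); P is NOT on the curve.

Evaluate F(5, 1, 0) term-by-term (mod 11).
  2*X**2 ↦ 2·25·1·1 = 50
  2*X*Y ↦ 2·5·1·1 = 10
  2*X*Z ↦ 2·5·1·0 = 0
  -Y**2 ↦ -1·1·1·1 = -1
  Y*Z ↦ 1·1·1·0 = 0
  3*Z**2 ↦ 3·1·1·0 = 0
Sum: F(5, 1, 0) = (50) + (10) + (0) + (-1) + (0) + (0) = 59.
Reducing mod 11: 59 ≡ 4 (mod 11).
Since F(a, b, c) ≡ 4 ≠ 0 (mod 11), P does NOT lie on the curve.


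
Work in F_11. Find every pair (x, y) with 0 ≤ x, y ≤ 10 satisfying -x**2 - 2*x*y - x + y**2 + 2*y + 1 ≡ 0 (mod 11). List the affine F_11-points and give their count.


Affine F_11-points: {(0, 10), (1, 1), (1, 10), (3, 0), (3, 4), (5, 3), (5, 5), (6, 5), (7, 0), (7, 1), (10, 3), (10, 4)}; count = 12.

For each of the 121 pairs (x, y) ∈ F_11², evaluate f(x, y) mod 11. Record the zeros.
  x = 0: [0↦1, 1↦4, 2↦9, 3↦5, 4↦3, 5↦3, 6↦5, 7↦9, 8↦4, 9↦1, 10↦0]  zeros at y ∈ {10}
  x = 1: [0↦10, 1↦0, 2↦3, 3↦8, 4↦4, 5↦2, 6↦2, 7↦4, 8↦8, 9↦3, 10↦0]  zeros at y ∈ {1, 10}
  x = 2: [0↦6, 1↦5, 2↦6, 3↦9, 4↦3, 5↦10, 6↦8, 7↦8, 8↦10, 9↦3, 10↦9]  zeros at y ∈ ∅
  x = 3: [0↦0, 1↦8, 2↦7, 3↦8, 4↦0, 5↦5, 6↦1, 7↦10, 8↦10, 9↦1, 10↦5]  zeros at y ∈ {0, 4}
  x = 4: [0↦3, 1↦9, 2↦6, 3↦5, 4↦6, 5↦9, 6↦3, 7↦10, 8↦8, 9↦8, 10↦10]  zeros at y ∈ ∅
  x = 5: [0↦4, 1↦8, 2↦3, 3↦0, 4↦10, 5↦0, 6↦3, 7↦8, 8↦4, 9↦2, 10↦2]  zeros at y ∈ {3, 5}
  x = 6: [0↦3, 1↦5, 2↦9, 3↦4, 4↦1, 5↦0, 6↦1, 7↦4, 8↦9, 9↦5, 10↦3]  zeros at y ∈ {5}
  x = 7: [0↦0, 1↦0, 2↦2, 3↦6, 4↦1, 5↦9, 6↦8, 7↦9, 8↦1, 9↦6, 10↦2]  zeros at y ∈ {0, 1}
  x = 8: [0↦6, 1↦4, 2↦4, 3↦6, 4↦10, 5↦5, 6↦2, 7↦1, 8↦2, 9↦5, 10↦10]  zeros at y ∈ ∅
  x = 9: [0↦10, 1↦6, 2↦4, 3↦4, 4↦6, 5↦10, 6↦5, 7↦2, 8↦1, 9↦2, 10↦5]  zeros at y ∈ ∅
  x = 10: [0↦1, 1↦6, 2↦2, 3↦0, 4↦0, 5↦2, 6↦6, 7↦1, 8↦9, 9↦8, 10↦9]  zeros at y ∈ {3, 4}
Collecting zeros: affine points = {(0, 10), (1, 1), (1, 10), (3, 0), (3, 4), (5, 3), (5, 5), (6, 5), (7, 0), (7, 1), (10, 3), (10, 4)}.
Total count |C(F_11)_aff| = 12.


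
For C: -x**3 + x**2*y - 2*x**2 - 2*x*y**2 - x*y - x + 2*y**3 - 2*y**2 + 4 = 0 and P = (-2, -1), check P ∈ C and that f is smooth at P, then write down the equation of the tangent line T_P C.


Tangent line at P: -2*x + 8*y + 4 = 0.

Step 1: f(-2, -1) = 0, so P lies on C.
Step 2: partial derivatives
  f_x(x, y) = -3*x**2 + 2*x*y - 4*x - 2*y**2 - y - 1, f_y(x, y) = x**2 - 4*x*y - x + 6*y**2 - 4*y.
  f_x(P) = -2, f_y(P) = 8 (gradient nonzero, so P is smooth).
Step 3: tangent line at P: -2·(x − -2) + 8·(y − -1) = 0.
Expanding: -2*x + 8*y + 4 = 0.


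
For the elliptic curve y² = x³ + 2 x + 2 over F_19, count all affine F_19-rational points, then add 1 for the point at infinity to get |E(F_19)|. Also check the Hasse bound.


Affine points = {(1, 9), (1, 10), (3, 4), (3, 15), (4, 6), (4, 13), (5, 2), (5, 17), (7, 6), (7, 13), (8, 6), (8, 13), (11, 5), (11, 14), (12, 5), (12, 14), (14, 0), (15, 5), (15, 14), (16, 8), (16, 11), (17, 3), (17, 16)}; affine count = 23; |E(F_19)| = 24.

Discriminant check: Δ ∝ 4a³ + 27b² = 4·2³ + 27·2² = 4·8 + 27·4 ≡ 7 (mod 19). Nonzero ⇒ E is nonsingular.
For each x ∈ F_19, compute rhs = x³ + 2·x + 2 mod 19, then count y ∈ F_19 with y² ≡ rhs.
  x = 0: rhs = 2, matching y values: none (0 points).
  x = 1: rhs = 5, matching y values: 9, 10 (2 points).
  x = 2: rhs = 14, matching y values: none (0 points).
  x = 3: rhs = 16, matching y values: 4, 15 (2 points).
  x = 4: rhs = 17, matching y values: 6, 13 (2 points).
  x = 5: rhs = 4, matching y values: 2, 17 (2 points).
  x = 6: rhs = 2, matching y values: none (0 points).
  x = 7: rhs = 17, matching y values: 6, 13 (2 points).
  x = 8: rhs = 17, matching y values: 6, 13 (2 points).
  x = 9: rhs = 8, matching y values: none (0 points).
  x = 10: rhs = 15, matching y values: none (0 points).
  x = 11: rhs = 6, matching y values: 5, 14 (2 points).
  x = 12: rhs = 6, matching y values: 5, 14 (2 points).
  x = 13: rhs = 2, matching y values: none (0 points).
  x = 14: rhs = 0, matching y values: 0 (1 points).
  x = 15: rhs = 6, matching y values: 5, 14 (2 points).
  x = 16: rhs = 7, matching y values: 8, 11 (2 points).
  x = 17: rhs = 9, matching y values: 3, 16 (2 points).
  x = 18: rhs = 18, matching y values: none (0 points).
Total affine count: 23.
Full point count |E(F_19)| = 23 + 1 = 24.
Hasse bound: |24 − (19+1)| = |4| = 4 ≤ 2√19 ≈ 8.7178 ✓.


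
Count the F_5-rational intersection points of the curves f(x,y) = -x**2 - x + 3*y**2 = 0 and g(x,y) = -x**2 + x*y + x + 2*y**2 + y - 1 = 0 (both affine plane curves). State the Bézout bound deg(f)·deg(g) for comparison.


Common zeros: ∅; count = 0; Bézout bound = 4.

deg(f) = 2, deg(g) = 2, so Bézout bound = 4.
Scan x ∈ F_5. For each x, list the y ∈ F_5 with f(x, y) ≡ 0 and those with g(x, y) ≡ 0 (mod 5); the common zeros in that column are the intersection.
  x = 0: f ≡ 0 at y ∈ {0}; g ≡ 0 at y ∈ {3, 4}; common: ∅.
  x = 1: f ≡ 0 at y ∈ {2, 3}; g ≡ 0 at y ∈ ∅; common: ∅.
  x = 2: f ≡ 0 at y ∈ ∅; g ≡ 0 at y ∈ ∅; common: ∅.
  x = 3: f ≡ 0 at y ∈ {2, 3}; g ≡ 0 at y ∈ ∅; common: ∅.
  x = 4: f ≡ 0 at y ∈ {0}; g ≡ 0 at y ∈ {2, 3}; common: ∅.
Collecting: common zeros = ∅, so the count is 0.
Comparison with the Bézout bound: 0 ≤ 4 = deg(f)·deg(g), as expected for curves with no common component (the affine F_5-count falls short of the bound because intersections may lie at infinity, over extension fields, or carry multiplicity).


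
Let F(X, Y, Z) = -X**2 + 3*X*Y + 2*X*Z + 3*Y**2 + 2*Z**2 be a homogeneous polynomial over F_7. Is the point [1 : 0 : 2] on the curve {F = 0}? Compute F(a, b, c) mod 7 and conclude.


F(1,0,2) ≡ 4 (mod 7); P is NOT on the curve.

Evaluate F(1, 0, 2) term-by-term (mod 7).
  -X**2 ↦ -1·1·1·1 = -1
  3*X*Y ↦ 3·1·0·1 = 0
  2*X*Z ↦ 2·1·1·2 = 4
  3*Y**2 ↦ 3·1·0·1 = 0
  2*Z**2 ↦ 2·1·1·4 = 8
Sum: F(1, 0, 2) = (-1) + (0) + (4) + (0) + (8) = 11.
Reducing mod 7: 11 ≡ 4 (mod 7).
Since F(a, b, c) ≡ 4 ≠ 0 (mod 7), P does NOT lie on the curve.


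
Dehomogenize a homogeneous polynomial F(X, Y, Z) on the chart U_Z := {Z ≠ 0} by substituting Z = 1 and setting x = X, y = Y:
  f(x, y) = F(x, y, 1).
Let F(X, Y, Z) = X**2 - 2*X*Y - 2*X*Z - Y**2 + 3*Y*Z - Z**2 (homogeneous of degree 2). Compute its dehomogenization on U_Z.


f(x, y) = x**2 - 2*x*y - 2*x - y**2 + 3*y - 1

On U_Z we set Z = 1. Each monomial c·X^i·Y^j·Z^k in F becomes c·x^i·y^j·1^k = c·x^i·y^j.
Substituting Z = 1: F(X, Y, 1) = x**2 - 2*x*y - 2*x - y**2 + 3*y - 1.
Note: deg(f) ≤ deg(F) = 2; strict inequality happens when F is divisible by Z (lost terms).


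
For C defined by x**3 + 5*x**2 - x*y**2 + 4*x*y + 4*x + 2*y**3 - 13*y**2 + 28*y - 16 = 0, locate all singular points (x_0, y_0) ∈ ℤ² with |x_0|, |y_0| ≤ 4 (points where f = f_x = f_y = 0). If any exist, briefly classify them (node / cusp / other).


Singular points: {(-2, 2)}; classification: node.

Compute partial derivatives:
  f_x = 3*x**2 + 10*x - y**2 + 4*y + 4.
  f_y = -2*x*y + 4*x + 6*y**2 - 26*y + 28.
Scan x_0 ∈ {−4, ..., 4}. For each x_0, f_y(x_0, y) is a polynomial in y; find its integer roots y ∈ {−4, ..., 4}, then test f_x and f at those candidates.
  x = -4: f_y(-4, y) = 6*y**2 - 18*y + 12; vanishes at y ∈ {1, 2}. (-4, 1): f_x = 15 ≠ 0; (-4, 2): f_x = 16 ≠ 0.
  x = -3: f_y(-3, y) = 6*y**2 - 20*y + 16; vanishes at y ∈ {2}. (-3, 2): f_x = 5 ≠ 0.
  x = -2: f_y(-2, y) = 6*y**2 - 22*y + 20; vanishes at y ∈ {2}. (-2, 2): f_x = 0, f = 0 — SINGULAR.
  x = -1: f_y(-1, y) = 6*y**2 - 24*y + 24; vanishes at y ∈ {2}. (-1, 2): f_x = 1 ≠ 0.
  x = 0: f_y(0, y) = 6*y**2 - 26*y + 28; vanishes at y ∈ {2}. (0, 2): f_x = 8 ≠ 0.
  x = 1: f_y(1, y) = 6*y**2 - 28*y + 32; vanishes at y ∈ {2}. (1, 2): f_x = 21 ≠ 0.
  x = 2: f_y(2, y) = 6*y**2 - 30*y + 36; vanishes at y ∈ {2, 3}. (2, 2): f_x = 40 ≠ 0; (2, 3): f_x = 39 ≠ 0.
  x = 3: f_y(3, y) = 6*y**2 - 32*y + 40; vanishes at y ∈ {2}. (3, 2): f_x = 65 ≠ 0.
  x = 4: f_y(4, y) = 6*y**2 - 34*y + 44; vanishes at y ∈ {2}. (4, 2): f_x = 96 ≠ 0.
Only singular point on the grid: (-2, 2).
Classify: substitute x = -2 + u, y = 2 + v and expand: f = u**3 - u**2 - u*v**2 + 2*v**3 + v**2.
No constant or linear terms (consistent with a singular point). Quadratic part: -u**2 + v**2. Cubic part: u**3 - u*v**2 + 2*v**3.
The quadratic part v**2 - u**2 = (v − u)(v + u) splits into two distinct linear factors, so there are two distinct tangent lines y − 2 = ±(x − -2) — this is a node (ordinary double point).
Classification: node.


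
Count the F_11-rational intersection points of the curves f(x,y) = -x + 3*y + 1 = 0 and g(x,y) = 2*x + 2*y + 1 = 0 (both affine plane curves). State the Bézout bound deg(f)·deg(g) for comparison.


Common zeros: {(4, 1)}; count = 1; Bézout bound = 1.

deg(f) = 1, deg(g) = 1, so Bézout bound = 1.
Scan x ∈ F_11. For each x, list the y ∈ F_11 with f(x, y) ≡ 0 and those with g(x, y) ≡ 0 (mod 11); the common zeros in that column are the intersection.
  x = 0: f ≡ 0 at y ∈ {7}; g ≡ 0 at y ∈ {5}; common: ∅.
  x = 1: f ≡ 0 at y ∈ {0}; g ≡ 0 at y ∈ {4}; common: ∅.
  x = 2: f ≡ 0 at y ∈ {4}; g ≡ 0 at y ∈ {3}; common: ∅.
  x = 3: f ≡ 0 at y ∈ {8}; g ≡ 0 at y ∈ {2}; common: ∅.
  x = 4: f ≡ 0 at y ∈ {1}; g ≡ 0 at y ∈ {1}; common: {1}.
  x = 5: f ≡ 0 at y ∈ {5}; g ≡ 0 at y ∈ {0}; common: ∅.
  x = 6: f ≡ 0 at y ∈ {9}; g ≡ 0 at y ∈ {10}; common: ∅.
  x = 7: f ≡ 0 at y ∈ {2}; g ≡ 0 at y ∈ {9}; common: ∅.
  x = 8: f ≡ 0 at y ∈ {6}; g ≡ 0 at y ∈ {8}; common: ∅.
  x = 9: f ≡ 0 at y ∈ {10}; g ≡ 0 at y ∈ {7}; common: ∅.
  x = 10: f ≡ 0 at y ∈ {3}; g ≡ 0 at y ∈ {6}; common: ∅.
Collecting: common zeros = {(4, 1)}, so the count is 1.
Comparison with the Bézout bound: 1 ≤ 1 = deg(f)·deg(g), as expected for curves with no common component (the bound is attained).


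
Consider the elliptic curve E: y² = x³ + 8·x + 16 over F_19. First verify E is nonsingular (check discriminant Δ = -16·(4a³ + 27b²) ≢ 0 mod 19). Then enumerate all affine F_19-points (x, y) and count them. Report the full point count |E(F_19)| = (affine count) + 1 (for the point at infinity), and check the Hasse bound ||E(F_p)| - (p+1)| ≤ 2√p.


Affine points = {(0, 4), (0, 15), (1, 5), (1, 14), (4, 6), (4, 13), (7, 4), (7, 15), (9, 0), (12, 4), (12, 15), (17, 7), (17, 12), (18, 8), (18, 11)}; affine count = 15; |E(F_19)| = 16.

Discriminant check: Δ ∝ 4a³ + 27b² = 4·8³ + 27·16² = 4·512 + 27·256 ≡ 11 (mod 19). Nonzero ⇒ E is nonsingular.
For each x ∈ F_19, compute rhs = x³ + 8·x + 16 mod 19, then count y ∈ F_19 with y² ≡ rhs.
  x = 0: rhs = 16, matching y values: 4, 15 (2 points).
  x = 1: rhs = 6, matching y values: 5, 14 (2 points).
  x = 2: rhs = 2, matching y values: none (0 points).
  x = 3: rhs = 10, matching y values: none (0 points).
  x = 4: rhs = 17, matching y values: 6, 13 (2 points).
  x = 5: rhs = 10, matching y values: none (0 points).
  x = 6: rhs = 14, matching y values: none (0 points).
  x = 7: rhs = 16, matching y values: 4, 15 (2 points).
  x = 8: rhs = 3, matching y values: none (0 points).
  x = 9: rhs = 0, matching y values: 0 (1 points).
  x = 10: rhs = 13, matching y values: none (0 points).
  x = 11: rhs = 10, matching y values: none (0 points).
  x = 12: rhs = 16, matching y values: 4, 15 (2 points).
  x = 13: rhs = 18, matching y values: none (0 points).
  x = 14: rhs = 3, matching y values: none (0 points).
  x = 15: rhs = 15, matching y values: none (0 points).
  x = 16: rhs = 3, matching y values: none (0 points).
  x = 17: rhs = 11, matching y values: 7, 12 (2 points).
  x = 18: rhs = 7, matching y values: 8, 11 (2 points).
Total affine count: 15.
Full point count |E(F_19)| = 15 + 1 = 16.
Hasse bound: |16 − (19+1)| = |-4| = 4 ≤ 2√19 ≈ 8.7178 ✓.


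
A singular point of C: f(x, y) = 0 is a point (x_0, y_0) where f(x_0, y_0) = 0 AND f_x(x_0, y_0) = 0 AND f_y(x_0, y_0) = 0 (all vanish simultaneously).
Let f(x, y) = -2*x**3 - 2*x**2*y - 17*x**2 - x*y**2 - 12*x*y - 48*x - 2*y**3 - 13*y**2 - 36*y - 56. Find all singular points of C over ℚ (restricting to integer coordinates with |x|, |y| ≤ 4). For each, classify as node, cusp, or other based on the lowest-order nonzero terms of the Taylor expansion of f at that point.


Singular points: {(-2, -2)}; classification: node.

Compute partial derivatives:
  f_x = -6*x**2 - 4*x*y - 34*x - y**2 - 12*y - 48.
  f_y = -2*x**2 - 2*x*y - 12*x - 6*y**2 - 26*y - 36.
Scan x_0 ∈ {−4, ..., 4}. For each x_0, f_y(x_0, y) is a polynomial in y; find its integer roots y ∈ {−4, ..., 4}, then test f_x and f at those candidates.
  x = -4: f_y(-4, y) = -6*y**2 - 18*y - 20; no integer root y with |y| ≤ 4.
  x = -3: f_y(-3, y) = -6*y**2 - 20*y - 18; no integer root y with |y| ≤ 4.
  x = -2: f_y(-2, y) = -6*y**2 - 22*y - 20; vanishes at y ∈ {-2}. (-2, -2): f_x = 0, f = 0 — SINGULAR.
  x = -1: f_y(-1, y) = -6*y**2 - 24*y - 26; no integer root y with |y| ≤ 4.
  x = 0: f_y(0, y) = -6*y**2 - 26*y - 36; no integer root y with |y| ≤ 4.
  x = 1: f_y(1, y) = -6*y**2 - 28*y - 50; no integer root y with |y| ≤ 4.
  x = 2: f_y(2, y) = -6*y**2 - 30*y - 68; no integer root y with |y| ≤ 4.
  x = 3: f_y(3, y) = -6*y**2 - 32*y - 90; no integer root y with |y| ≤ 4.
  x = 4: f_y(4, y) = -6*y**2 - 34*y - 116; no integer root y with |y| ≤ 4.
Only singular point on the grid: (-2, -2).
Classify: substitute x = -2 + u, y = -2 + v and expand: f = -2*u**3 - 2*u**2*v - u**2 - u*v**2 - 2*v**3 + v**2.
No constant or linear terms (consistent with a singular point). Quadratic part: -u**2 + v**2. Cubic part: -2*u**3 - 2*u**2*v - u*v**2 - 2*v**3.
The quadratic part v**2 - u**2 = (v − u)(v + u) splits into two distinct linear factors, so there are two distinct tangent lines y − -2 = ±(x − -2) — this is a node (ordinary double point).
Classification: node.


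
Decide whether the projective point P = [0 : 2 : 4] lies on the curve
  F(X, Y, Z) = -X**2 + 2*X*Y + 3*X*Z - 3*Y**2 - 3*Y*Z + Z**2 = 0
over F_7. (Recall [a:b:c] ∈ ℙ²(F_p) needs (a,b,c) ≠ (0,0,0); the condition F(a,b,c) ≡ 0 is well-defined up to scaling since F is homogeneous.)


F(0,2,4) ≡ 1 (mod 7); P is NOT on the curve.

Evaluate F(0, 2, 4) term-by-term (mod 7).
  -X**2 ↦ -1·0·1·1 = 0
  2*X*Y ↦ 2·0·2·1 = 0
  3*X*Z ↦ 3·0·1·4 = 0
  -3*Y**2 ↦ -3·1·4·1 = -12
  -3*Y*Z ↦ -3·1·2·4 = -24
  Z**2 ↦ 1·1·1·16 = 16
Sum: F(0, 2, 4) = (0) + (0) + (0) + (-12) + (-24) + (16) = -20.
Reducing mod 7: -20 ≡ 1 (mod 7).
Since F(a, b, c) ≡ 1 ≠ 0 (mod 7), P does NOT lie on the curve.


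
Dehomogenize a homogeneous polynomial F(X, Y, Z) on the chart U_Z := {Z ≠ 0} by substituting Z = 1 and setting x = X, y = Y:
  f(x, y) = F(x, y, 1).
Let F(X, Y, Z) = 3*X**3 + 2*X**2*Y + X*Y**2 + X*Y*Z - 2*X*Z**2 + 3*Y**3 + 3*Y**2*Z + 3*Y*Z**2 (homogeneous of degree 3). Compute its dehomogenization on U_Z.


f(x, y) = 3*x**3 + 2*x**2*y + x*y**2 + x*y - 2*x + 3*y**3 + 3*y**2 + 3*y

On U_Z we set Z = 1. Each monomial c·X^i·Y^j·Z^k in F becomes c·x^i·y^j·1^k = c·x^i·y^j.
Substituting Z = 1: F(X, Y, 1) = 3*x**3 + 2*x**2*y + x*y**2 + x*y - 2*x + 3*y**3 + 3*y**2 + 3*y.
Note: deg(f) ≤ deg(F) = 3; strict inequality happens when F is divisible by Z (lost terms).


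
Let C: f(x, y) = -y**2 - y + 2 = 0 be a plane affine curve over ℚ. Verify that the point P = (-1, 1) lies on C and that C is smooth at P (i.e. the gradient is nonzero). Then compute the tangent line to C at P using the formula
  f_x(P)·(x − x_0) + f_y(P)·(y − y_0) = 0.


Tangent line at P: 3 - 3*y = 0.

Step 1: f(-1, 1) = 0, so P lies on C.
Step 2: partial derivatives
  f_x(x, y) = 0, f_y(x, y) = -2*y - 1.
  f_x(P) = 0, f_y(P) = -3 (gradient nonzero, so P is smooth).
Step 3: tangent line at P: 0·(x − -1) + -3·(y − 1) = 0.
Expanding: 3 - 3*y = 0.


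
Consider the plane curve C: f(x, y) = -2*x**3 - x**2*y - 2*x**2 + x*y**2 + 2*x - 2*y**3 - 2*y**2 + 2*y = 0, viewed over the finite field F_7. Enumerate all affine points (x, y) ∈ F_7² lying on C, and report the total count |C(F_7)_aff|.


Affine F_7-points: {(0, 0), (2, 5), (3, 6), (5, 4), (6, 2), (6, 5)}; count = 6.

For each of the 49 pairs (x, y) ∈ F_7², evaluate f(x, y) mod 7. Record the zeros.
  x = 0: [0↦0, 1↦5, 2↦1, 3↦4, 4↦2, 5↦4, 6↦5]  zeros at y ∈ {0}
  x = 1: [0↦5, 1↦3, 2↦1, 3↦1, 4↦5, 5↦1, 6↦5]  zeros at y ∈ ∅
  x = 2: [0↦1, 1↦4, 2↦2, 3↦4, 4↦5, 5↦0, 6↦5]  zeros at y ∈ {5}
  x = 3: [0↦4, 1↦3, 2↦6, 3↦1, 4↦4, 5↦3, 6↦0]  zeros at y ∈ {6}
  x = 4: [0↦2, 1↦2, 2↦1, 3↦1, 4↦4, 5↦5, 6↦6]  zeros at y ∈ ∅
  x = 5: [0↦4, 1↦3, 2↦3, 3↦6, 4↦0, 5↦1, 6↦4]  zeros at y ∈ {4}
  x = 6: [0↦5, 1↦1, 2↦0, 3↦4, 4↦1, 5↦0, 6↦3]  zeros at y ∈ {2, 5}
Collecting zeros: affine points = {(0, 0), (2, 5), (3, 6), (5, 4), (6, 2), (6, 5)}.
Total count |C(F_7)_aff| = 6.


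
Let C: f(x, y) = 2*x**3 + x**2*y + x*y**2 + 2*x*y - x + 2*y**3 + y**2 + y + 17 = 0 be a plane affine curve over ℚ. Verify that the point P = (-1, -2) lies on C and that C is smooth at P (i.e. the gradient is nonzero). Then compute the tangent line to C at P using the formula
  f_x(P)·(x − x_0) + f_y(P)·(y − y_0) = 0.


Tangent line at P: 9*x + 24*y + 57 = 0.

Step 1: f(-1, -2) = 0, so P lies on C.
Step 2: partial derivatives
  f_x(x, y) = 6*x**2 + 2*x*y + y**2 + 2*y - 1, f_y(x, y) = x**2 + 2*x*y + 2*x + 6*y**2 + 2*y + 1.
  f_x(P) = 9, f_y(P) = 24 (gradient nonzero, so P is smooth).
Step 3: tangent line at P: 9·(x − -1) + 24·(y − -2) = 0.
Expanding: 9*x + 24*y + 57 = 0.


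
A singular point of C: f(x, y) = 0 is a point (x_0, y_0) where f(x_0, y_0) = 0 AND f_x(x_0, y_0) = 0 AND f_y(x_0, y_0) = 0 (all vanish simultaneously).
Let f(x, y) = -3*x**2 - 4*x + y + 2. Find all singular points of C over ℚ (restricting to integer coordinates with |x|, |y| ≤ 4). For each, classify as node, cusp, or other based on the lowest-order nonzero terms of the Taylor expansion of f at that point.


No singular points in the scanned grid; C is smooth there.

Compute partial derivatives:
  f_x = -6*x - 4.
  f_y = 1.
f_y = 1 is a nonzero constant, so f_y never vanishes: no point (x, y) can satisfy f = f_x = f_y = 0. In particular no (x, y) ∈ {−4, ..., 4}² is singular; the curve is smooth.


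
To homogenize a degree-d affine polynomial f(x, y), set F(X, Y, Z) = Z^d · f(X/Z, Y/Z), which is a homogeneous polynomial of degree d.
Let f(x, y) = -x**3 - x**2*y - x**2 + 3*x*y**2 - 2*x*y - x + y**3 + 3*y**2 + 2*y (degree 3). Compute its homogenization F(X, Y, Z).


F(X, Y, Z) = -X**3 - X**2*Y - X**2*Z + 3*X*Y**2 - 2*X*Y*Z - X*Z**2 + Y**3 + 3*Y**2*Z + 2*Y*Z**2

deg(f) = 3.
Substitute x = X/Z, y = Y/Z into f, then multiply by Z^3.
  monomial -1·x^3·y^0 ↦ -1·X^3·Y^0·Z^0.
  monomial -1·x^2·y^1 ↦ -1·X^2·Y^1·Z^0.
  monomial -1·x^2·y^0 ↦ -1·X^2·Y^0·Z^1.
  monomial 3·x^1·y^2 ↦ 3·X^1·Y^2·Z^0.
  monomial -2·x^1·y^1 ↦ -2·X^1·Y^1·Z^1.
  monomial -1·x^1·y^0 ↦ -1·X^1·Y^0·Z^2.
  monomial 1·x^0·y^3 ↦ 1·X^0·Y^3·Z^0.
  monomial 3·x^0·y^2 ↦ 3·X^0·Y^2·Z^1.
  monomial 2·x^0·y^1 ↦ 2·X^0·Y^1·Z^2.
Collecting: F(X, Y, Z) = -X**3 - X**2*Y - X**2*Z + 3*X*Y**2 - 2*X*Y*Z - X*Z**2 + Y**3 + 3*Y**2*Z + 2*Y*Z**2.


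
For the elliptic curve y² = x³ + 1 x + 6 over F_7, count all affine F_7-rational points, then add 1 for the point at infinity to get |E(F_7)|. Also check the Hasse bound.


Affine points = {(1, 1), (1, 6), (2, 3), (2, 4), (3, 1), (3, 6), (4, 2), (4, 5), (6, 2), (6, 5)}; affine count = 10; |E(F_7)| = 11.

Discriminant check: Δ ∝ 4a³ + 27b² = 4·1³ + 27·6² = 4·1 + 27·36 ≡ 3 (mod 7). Nonzero ⇒ E is nonsingular.
For each x ∈ F_7, compute rhs = x³ + 1·x + 6 mod 7, then count y ∈ F_7 with y² ≡ rhs.
  x = 0: rhs = 6, matching y values: none (0 points).
  x = 1: rhs = 1, matching y values: 1, 6 (2 points).
  x = 2: rhs = 2, matching y values: 3, 4 (2 points).
  x = 3: rhs = 1, matching y values: 1, 6 (2 points).
  x = 4: rhs = 4, matching y values: 2, 5 (2 points).
  x = 5: rhs = 3, matching y values: none (0 points).
  x = 6: rhs = 4, matching y values: 2, 5 (2 points).
Total affine count: 10.
Full point count |E(F_7)| = 10 + 1 = 11.
Hasse bound: |11 − (7+1)| = |3| = 3 ≤ 2√7 ≈ 5.2915 ✓.


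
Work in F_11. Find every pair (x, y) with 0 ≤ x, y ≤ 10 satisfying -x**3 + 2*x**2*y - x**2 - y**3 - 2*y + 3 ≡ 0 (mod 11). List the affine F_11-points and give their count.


Affine F_11-points: {(0, 1), (0, 5), (1, 1), (2, 8), (3, 0), (3, 4), (3, 7), (4, 0), (5, 7), (5, 8), (6, 3), (6, 4), (7, 10), (8, 6), (8, 8), (9, 2), (9, 4), (9, 5), (10, 9)}; count = 19.

For each of the 121 pairs (x, y) ∈ F_11², evaluate f(x, y) mod 11. Record the zeros.
  x = 0: [0↦3, 1↦0, 2↦2, 3↦3, 4↦8, 5↦0, 6↦6, 7↦9, 8↦3, 9↦4, 10↦6]  zeros at y ∈ {1, 5}
  x = 1: [0↦1, 1↦0, 2↦4, 3↦7, 4↦3, 5↦8, 6↦5, 7↦10, 8↦6, 9↦9, 10↦2]  zeros at y ∈ {1}
  x = 2: [0↦2, 1↦7, 2↦6, 3↦4, 4↦6, 5↦6, 6↦9, 7↦9, 8↦0, 9↦9, 10↦8]  zeros at y ∈ {8}
  x = 3: [0↦0, 1↦4, 2↦2, 3↦10, 4↦0, 5↦10, 6↦1, 7↦0, 8↦1, 9↦9, 10↦7]  zeros at y ∈ {0, 4, 7}
  x = 4: [0↦0, 1↦7, 2↦8, 3↦8, 4↦1, 5↦3, 6↦8, 7↦10, 8↦3, 9↦3, 10↦4]  zeros at y ∈ {0}
  x = 5: [0↦7, 1↦10, 2↦7, 3↦3, 4↦3, 5↦1, 6↦2, 7↦0, 8↦0, 9↦7, 10↦4]  zeros at y ∈ {7, 8}
  x = 6: [0↦4, 1↦7, 2↦4, 3↦0, 4↦0, 5↦9, 6↦10, 7↦8, 8↦8, 9↦4, 10↦1]  zeros at y ∈ {3, 4}
  x = 7: [0↦7, 1↦3, 2↦4, 3↦4, 4↦8, 5↦10, 6↦4, 7↦6, 8↦10, 9↦10, 10↦0]  zeros at y ∈ {10}
  x = 8: [0↦10, 1↦3, 2↦1, 3↦9, 4↦10, 5↦9, 6↦0, 7↦10, 8↦0, 9↦8, 10↦6]  zeros at y ∈ {6, 8}
  x = 9: [0↦7, 1↦1, 2↦0, 3↦9, 4↦0, 5↦0, 6↦3, 7↦3, 8↦5, 9↦3, 10↦2]  zeros at y ∈ {2, 4, 5}
  x = 10: [0↦3, 1↦2, 2↦6, 3↦9, 4↦5, 5↦10, 6↦7, 7↦1, 8↦8, 9↦0, 10↦4]  zeros at y ∈ {9}
Collecting zeros: affine points = {(0, 1), (0, 5), (1, 1), (2, 8), (3, 0), (3, 4), (3, 7), (4, 0), (5, 7), (5, 8), (6, 3), (6, 4), (7, 10), (8, 6), (8, 8), (9, 2), (9, 4), (9, 5), (10, 9)}.
Total count |C(F_11)_aff| = 19.


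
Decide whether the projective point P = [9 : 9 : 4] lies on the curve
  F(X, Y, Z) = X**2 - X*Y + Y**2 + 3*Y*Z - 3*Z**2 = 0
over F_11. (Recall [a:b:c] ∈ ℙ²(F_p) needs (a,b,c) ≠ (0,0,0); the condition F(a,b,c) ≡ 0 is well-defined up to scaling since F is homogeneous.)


F(9,9,4) ≡ 9 (mod 11); P is NOT on the curve.

Evaluate F(9, 9, 4) term-by-term (mod 11).
  X**2 ↦ 1·81·1·1 = 81
  -X*Y ↦ -1·9·9·1 = -81
  Y**2 ↦ 1·1·81·1 = 81
  3*Y*Z ↦ 3·1·9·4 = 108
  -3*Z**2 ↦ -3·1·1·16 = -48
Sum: F(9, 9, 4) = (81) + (-81) + (81) + (108) + (-48) = 141.
Reducing mod 11: 141 ≡ 9 (mod 11).
Since F(a, b, c) ≡ 9 ≠ 0 (mod 11), P does NOT lie on the curve.


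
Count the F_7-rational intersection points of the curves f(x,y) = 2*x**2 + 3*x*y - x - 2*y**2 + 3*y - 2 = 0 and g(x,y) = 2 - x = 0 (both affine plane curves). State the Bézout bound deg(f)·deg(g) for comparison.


Common zeros: {(2, 2), (2, 6)}; count = 2; Bézout bound = 2.

deg(f) = 2, deg(g) = 1, so Bézout bound = 2.
Scan x ∈ F_7. For each x, list the y ∈ F_7 with f(x, y) ≡ 0 and those with g(x, y) ≡ 0 (mod 7); the common zeros in that column are the intersection.
  x = 0: f ≡ 0 at y ∈ {6}; g ≡ 0 at y ∈ ∅; common: ∅.
  x = 1: f ≡ 0 at y ∈ {5}; g ≡ 0 at y ∈ ∅; common: ∅.
  x = 2: f ≡ 0 at y ∈ {2, 6}; g ≡ 0 at y ∈ {0, 1, 2, 3, 4, 5, 6}; common: {2, 6}.
  x = 3: f ≡ 0 at y ∈ ∅; g ≡ 0 at y ∈ ∅; common: ∅.
  x = 4: f ≡ 0 at y ∈ ∅; g ≡ 0 at y ∈ ∅; common: ∅.
  x = 5: f ≡ 0 at y ∈ ∅; g ≡ 0 at y ∈ ∅; common: ∅.
  x = 6: f ≡ 0 at y ∈ {2, 5}; g ≡ 0 at y ∈ ∅; common: ∅.
Collecting: common zeros = {(2, 2), (2, 6)}, so the count is 2.
Comparison with the Bézout bound: 2 ≤ 2 = deg(f)·deg(g), as expected for curves with no common component (the bound is attained).


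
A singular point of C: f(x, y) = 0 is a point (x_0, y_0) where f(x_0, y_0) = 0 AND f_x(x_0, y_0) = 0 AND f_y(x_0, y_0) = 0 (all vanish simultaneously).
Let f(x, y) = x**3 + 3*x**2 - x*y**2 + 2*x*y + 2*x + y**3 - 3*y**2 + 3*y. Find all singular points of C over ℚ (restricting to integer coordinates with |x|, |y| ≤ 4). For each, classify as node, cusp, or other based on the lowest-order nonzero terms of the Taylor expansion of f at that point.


Singular points: {(-1, 1)}; classification: cusp.

Compute partial derivatives:
  f_x = 3*x**2 + 6*x - y**2 + 2*y + 2.
  f_y = -2*x*y + 2*x + 3*y**2 - 6*y + 3.
Scan x_0 ∈ {−4, ..., 4}. For each x_0, f_y(x_0, y) is a polynomial in y; find its integer roots y ∈ {−4, ..., 4}, then test f_x and f at those candidates.
  x = -4: f_y(-4, y) = 3*y**2 + 2*y - 5; vanishes at y ∈ {1}. (-4, 1): f_x = 27 ≠ 0.
  x = -3: f_y(-3, y) = 3*y**2 - 3; vanishes at y ∈ {-1, 1}. (-3, -1): f_x = 8 ≠ 0; (-3, 1): f_x = 12 ≠ 0.
  x = -2: f_y(-2, y) = 3*y**2 - 2*y - 1; vanishes at y ∈ {1}. (-2, 1): f_x = 3 ≠ 0.
  x = -1: f_y(-1, y) = 3*y**2 - 4*y + 1; vanishes at y ∈ {1}. (-1, 1): f_x = 0, f = 0 — SINGULAR.
  x = 0: f_y(0, y) = 3*y**2 - 6*y + 3; vanishes at y ∈ {1}. (0, 1): f_x = 3 ≠ 0.
  x = 1: f_y(1, y) = 3*y**2 - 8*y + 5; vanishes at y ∈ {1}. (1, 1): f_x = 12 ≠ 0.
  x = 2: f_y(2, y) = 3*y**2 - 10*y + 7; vanishes at y ∈ {1}. (2, 1): f_x = 27 ≠ 0.
  x = 3: f_y(3, y) = 3*y**2 - 12*y + 9; vanishes at y ∈ {1, 3}. (3, 1): f_x = 48 ≠ 0; (3, 3): f_x = 44 ≠ 0.
  x = 4: f_y(4, y) = 3*y**2 - 14*y + 11; vanishes at y ∈ {1}. (4, 1): f_x = 75 ≠ 0.
Only singular point on the grid: (-1, 1).
Classify: substitute x = -1 + u, y = 1 + v and expand: f = u**3 - u*v**2 + v**3 + v**2.
No constant or linear terms (consistent with a singular point). Quadratic part: v**2. Cubic part: u**3 - u*v**2 + v**3.
The quadratic part v**2 is a perfect square, so there is a single (double) tangent line v = 0, i.e. y = 1. Restricting the cubic part to that line (v = 0) leaves u**3 ≠ 0, so f is not divisible by v and the branch is v² ≈ -u**3 to lowest order — this is a cusp.
Classification: cusp.


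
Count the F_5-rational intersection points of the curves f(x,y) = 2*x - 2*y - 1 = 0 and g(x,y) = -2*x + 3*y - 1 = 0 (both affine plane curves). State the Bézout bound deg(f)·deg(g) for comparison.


Common zeros: {(0, 2)}; count = 1; Bézout bound = 1.

deg(f) = 1, deg(g) = 1, so Bézout bound = 1.
Scan x ∈ F_5. For each x, list the y ∈ F_5 with f(x, y) ≡ 0 and those with g(x, y) ≡ 0 (mod 5); the common zeros in that column are the intersection.
  x = 0: f ≡ 0 at y ∈ {2}; g ≡ 0 at y ∈ {2}; common: {2}.
  x = 1: f ≡ 0 at y ∈ {3}; g ≡ 0 at y ∈ {1}; common: ∅.
  x = 2: f ≡ 0 at y ∈ {4}; g ≡ 0 at y ∈ {0}; common: ∅.
  x = 3: f ≡ 0 at y ∈ {0}; g ≡ 0 at y ∈ {4}; common: ∅.
  x = 4: f ≡ 0 at y ∈ {1}; g ≡ 0 at y ∈ {3}; common: ∅.
Collecting: common zeros = {(0, 2)}, so the count is 1.
Comparison with the Bézout bound: 1 ≤ 1 = deg(f)·deg(g), as expected for curves with no common component (the bound is attained).


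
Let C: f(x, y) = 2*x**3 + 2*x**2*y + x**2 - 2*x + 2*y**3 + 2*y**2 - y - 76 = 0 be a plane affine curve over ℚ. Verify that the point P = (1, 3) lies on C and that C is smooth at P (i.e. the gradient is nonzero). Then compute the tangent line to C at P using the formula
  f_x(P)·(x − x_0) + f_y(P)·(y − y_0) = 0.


Tangent line at P: 18*x + 67*y - 219 = 0.

Step 1: f(1, 3) = 0, so P lies on C.
Step 2: partial derivatives
  f_x(x, y) = 6*x**2 + 4*x*y + 2*x - 2, f_y(x, y) = 2*x**2 + 6*y**2 + 4*y - 1.
  f_x(P) = 18, f_y(P) = 67 (gradient nonzero, so P is smooth).
Step 3: tangent line at P: 18·(x − 1) + 67·(y − 3) = 0.
Expanding: 18*x + 67*y - 219 = 0.


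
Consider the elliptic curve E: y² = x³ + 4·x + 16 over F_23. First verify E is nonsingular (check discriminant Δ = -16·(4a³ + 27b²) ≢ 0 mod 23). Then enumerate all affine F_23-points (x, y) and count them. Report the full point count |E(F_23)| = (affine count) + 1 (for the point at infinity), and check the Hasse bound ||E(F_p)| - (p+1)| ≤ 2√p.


Affine points = {(0, 4), (0, 19), (2, 3), (2, 20), (3, 3), (3, 20), (4, 2), (4, 21), (5, 0), (6, 7), (6, 16), (8, 10), (8, 13), (15, 1), (15, 22), (16, 6), (16, 17), (17, 11), (17, 12), (18, 3), (18, 20), (20, 0), (21, 0)}; affine count = 23; |E(F_23)| = 24.

Discriminant check: Δ ∝ 4a³ + 27b² = 4·4³ + 27·16² = 4·64 + 27·256 ≡ 15 (mod 23). Nonzero ⇒ E is nonsingular.
For each x ∈ F_23, compute rhs = x³ + 4·x + 16 mod 23, then count y ∈ F_23 with y² ≡ rhs.
  x = 0: rhs = 16, matching y values: 4, 19 (2 points).
  x = 1: rhs = 21, matching y values: none (0 points).
  x = 2: rhs = 9, matching y values: 3, 20 (2 points).
  x = 3: rhs = 9, matching y values: 3, 20 (2 points).
  x = 4: rhs = 4, matching y values: 2, 21 (2 points).
  x = 5: rhs = 0, matching y values: 0 (1 points).
  x = 6: rhs = 3, matching y values: 7, 16 (2 points).
  x = 7: rhs = 19, matching y values: none (0 points).
  x = 8: rhs = 8, matching y values: 10, 13 (2 points).
  x = 9: rhs = 22, matching y values: none (0 points).
  x = 10: rhs = 21, matching y values: none (0 points).
  x = 11: rhs = 11, matching y values: none (0 points).
  x = 12: rhs = 21, matching y values: none (0 points).
  x = 13: rhs = 11, matching y values: none (0 points).
  x = 14: rhs = 10, matching y values: none (0 points).
  x = 15: rhs = 1, matching y values: 1, 22 (2 points).
  x = 16: rhs = 13, matching y values: 6, 17 (2 points).
  x = 17: rhs = 6, matching y values: 11, 12 (2 points).
  x = 18: rhs = 9, matching y values: 3, 20 (2 points).
  x = 19: rhs = 5, matching y values: none (0 points).
  x = 20: rhs = 0, matching y values: 0 (1 points).
  x = 21: rhs = 0, matching y values: 0 (1 points).
  x = 22: rhs = 11, matching y values: none (0 points).
Total affine count: 23.
Full point count |E(F_23)| = 23 + 1 = 24.
Hasse bound: |24 − (23+1)| = |0| = 0 ≤ 2√23 ≈ 9.5917 ✓.


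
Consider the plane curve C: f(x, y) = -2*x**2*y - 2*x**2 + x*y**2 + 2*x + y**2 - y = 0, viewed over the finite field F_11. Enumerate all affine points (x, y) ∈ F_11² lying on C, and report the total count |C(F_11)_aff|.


Affine F_11-points: {(0, 0), (0, 1), (1, 0), (1, 7), (3, 3), (3, 10), (7, 4), (7, 7), (8, 3), (8, 4), (9, 1), (10, 6)}; count = 12.

For each of the 121 pairs (x, y) ∈ F_11², evaluate f(x, y) mod 11. Record the zeros.
  x = 0: [0↦0, 1↦0, 2↦2, 3↦6, 4↦1, 5↦9, 6↦8, 7↦9, 8↦1, 9↦6, 10↦2]  zeros at y ∈ {0, 1}
  x = 1: [0↦0, 1↦10, 2↦2, 3↦9, 4↦9, 5↦2, 6↦10, 7↦0, 8↦5, 9↦3, 10↦5]  zeros at y ∈ {0, 7}
  x = 2: [0↦7, 1↦1, 2↦1, 3↦7, 4↦8, 5↦4, 6↦6, 7↦3, 8↦6, 9↦4, 10↦8]  zeros at y ∈ ∅
  x = 3: [0↦10, 1↦6, 2↦10, 3↦0, 4↦9, 5↦4, 6↦7, 7↦7, 8↦4, 9↦9, 10↦0]  zeros at y ∈ {3, 10}
  x = 4: [0↦9, 1↦3, 2↦7, 3↦10, 4↦1, 5↦2, 6↦2, 7↦1, 8↦10, 9↦7, 10↦3]  zeros at y ∈ ∅
  x = 5: [0↦4, 1↦3, 2↦3, 3↦4, 4↦6, 5↦9, 6↦2, 7↦7, 8↦2, 9↦9, 10↦6]  zeros at y ∈ ∅
  x = 6: [0↦6, 1↦6, 2↦9, 3↦4, 4↦2, 5↦3, 6↦7, 7↦3, 8↦2, 9↦4, 10↦9]  zeros at y ∈ ∅
  x = 7: [0↦4, 1↦1, 2↦3, 3↦10, 4↦0, 5↦6, 6↦6, 7↦0, 8↦10, 9↦3, 10↦1]  zeros at y ∈ {4, 7}
  x = 8: [0↦9, 1↦10, 2↦7, 3↦0, 4↦0, 5↦7, 6↦10, 7↦9, 8↦4, 9↦6, 10↦4]  zeros at y ∈ {3, 4}
  x = 9: [0↦10, 1↦0, 2↦10, 3↦7, 4↦2, 5↦6, 6↦8, 7↦8, 8↦6, 9↦2, 10↦7]  zeros at y ∈ {1}
  x = 10: [0↦7, 1↦4, 2↦1, 3↦9, 4↦6, 5↦3, 6↦0, 7↦8, 8↦5, 9↦2, 10↦10]  zeros at y ∈ {6}
Collecting zeros: affine points = {(0, 0), (0, 1), (1, 0), (1, 7), (3, 3), (3, 10), (7, 4), (7, 7), (8, 3), (8, 4), (9, 1), (10, 6)}.
Total count |C(F_11)_aff| = 12.


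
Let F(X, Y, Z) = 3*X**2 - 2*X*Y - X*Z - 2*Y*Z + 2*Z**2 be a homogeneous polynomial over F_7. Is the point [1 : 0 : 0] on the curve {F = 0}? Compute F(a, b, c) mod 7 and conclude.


F(1,0,0) ≡ 3 (mod 7); P is NOT on the curve.

Evaluate F(1, 0, 0) term-by-term (mod 7).
  3*X**2 ↦ 3·1·1·1 = 3
  -2*X*Y ↦ -2·1·0·1 = 0
  -X*Z ↦ -1·1·1·0 = 0
  -2*Y*Z ↦ -2·1·0·0 = 0
  2*Z**2 ↦ 2·1·1·0 = 0
Sum: F(1, 0, 0) = (3) + (0) + (0) + (0) + (0) = 3.
Reducing mod 7: 3 ≡ 3 (mod 7).
Since F(a, b, c) ≡ 3 ≠ 0 (mod 7), P does NOT lie on the curve.


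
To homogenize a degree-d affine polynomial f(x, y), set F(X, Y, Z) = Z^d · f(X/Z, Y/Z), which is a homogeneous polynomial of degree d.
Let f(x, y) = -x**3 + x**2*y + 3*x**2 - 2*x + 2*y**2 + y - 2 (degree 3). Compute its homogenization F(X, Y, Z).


F(X, Y, Z) = -X**3 + X**2*Y + 3*X**2*Z - 2*X*Z**2 + 2*Y**2*Z + Y*Z**2 - 2*Z**3

deg(f) = 3.
Substitute x = X/Z, y = Y/Z into f, then multiply by Z^3.
  monomial -1·x^3·y^0 ↦ -1·X^3·Y^0·Z^0.
  monomial 1·x^2·y^1 ↦ 1·X^2·Y^1·Z^0.
  monomial 3·x^2·y^0 ↦ 3·X^2·Y^0·Z^1.
  monomial -2·x^1·y^0 ↦ -2·X^1·Y^0·Z^2.
  monomial 2·x^0·y^2 ↦ 2·X^0·Y^2·Z^1.
  monomial 1·x^0·y^1 ↦ 1·X^0·Y^1·Z^2.
  monomial -2·x^0·y^0 ↦ -2·X^0·Y^0·Z^3.
Collecting: F(X, Y, Z) = -X**3 + X**2*Y + 3*X**2*Z - 2*X*Z**2 + 2*Y**2*Z + Y*Z**2 - 2*Z**3.


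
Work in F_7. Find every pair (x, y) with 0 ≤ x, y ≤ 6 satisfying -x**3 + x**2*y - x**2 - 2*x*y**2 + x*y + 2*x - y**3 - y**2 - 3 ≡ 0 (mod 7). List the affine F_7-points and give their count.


Affine F_7-points: {(1, 6), (2, 5), (2, 6), (3, 4), (3, 5), (4, 4), (6, 5)}; count = 7.

For each of the 49 pairs (x, y) ∈ F_7², evaluate f(x, y) mod 7. Record the zeros.
  x = 0: [0↦4, 1↦2, 2↦6, 3↦3, 4↦1, 5↦1, 6↦4]  zeros at y ∈ ∅
  x = 1: [0↦4, 1↦2, 2↦2, 3↦5, 4↦5, 5↦3, 6↦0]  zeros at y ∈ {6}
  x = 2: [0↦3, 1↦3, 2↦1, 3↦5, 4↦2, 5↦0, 6↦0]  zeros at y ∈ {5, 6}
  x = 3: [0↦2, 1↦6, 2↦4, 3↦4, 4↦0, 5↦0, 6↦5]  zeros at y ∈ {4, 5}
  x = 4: [0↦2, 1↦5, 2↦5, 3↦3, 4↦0, 5↦4, 6↦2]  zeros at y ∈ {4}
  x = 5: [0↦4, 1↦1, 2↦5, 3↦3, 4↦3, 5↦6, 6↦6]  zeros at y ∈ ∅
  x = 6: [0↦2, 1↦2, 2↦5, 3↦5, 4↦3, 5↦0, 6↦4]  zeros at y ∈ {5}
Collecting zeros: affine points = {(1, 6), (2, 5), (2, 6), (3, 4), (3, 5), (4, 4), (6, 5)}.
Total count |C(F_7)_aff| = 7.


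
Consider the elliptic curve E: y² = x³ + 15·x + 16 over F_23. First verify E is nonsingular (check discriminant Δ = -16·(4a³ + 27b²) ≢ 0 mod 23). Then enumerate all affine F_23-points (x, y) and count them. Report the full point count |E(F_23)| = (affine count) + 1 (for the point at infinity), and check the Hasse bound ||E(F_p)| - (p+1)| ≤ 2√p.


Affine points = {(0, 4), (0, 19), (1, 3), (1, 20), (2, 10), (2, 13), (4, 5), (4, 18), (5, 3), (5, 20), (6, 0), (7, 2), (7, 21), (8, 2), (8, 21), (9, 11), (9, 12), (10, 4), (10, 19), (13, 4), (13, 19), (14, 7), (14, 16), (17, 3), (17, 20), (18, 0), (20, 6), (20, 17), (21, 1), (21, 22), (22, 0)}; affine count = 31; |E(F_23)| = 32.

Discriminant check: Δ ∝ 4a³ + 27b² = 4·15³ + 27·16² = 4·3375 + 27·256 ≡ 11 (mod 23). Nonzero ⇒ E is nonsingular.
For each x ∈ F_23, compute rhs = x³ + 15·x + 16 mod 23, then count y ∈ F_23 with y² ≡ rhs.
  x = 0: rhs = 16, matching y values: 4, 19 (2 points).
  x = 1: rhs = 9, matching y values: 3, 20 (2 points).
  x = 2: rhs = 8, matching y values: 10, 13 (2 points).
  x = 3: rhs = 19, matching y values: none (0 points).
  x = 4: rhs = 2, matching y values: 5, 18 (2 points).
  x = 5: rhs = 9, matching y values: 3, 20 (2 points).
  x = 6: rhs = 0, matching y values: 0 (1 points).
  x = 7: rhs = 4, matching y values: 2, 21 (2 points).
  x = 8: rhs = 4, matching y values: 2, 21 (2 points).
  x = 9: rhs = 6, matching y values: 11, 12 (2 points).
  x = 10: rhs = 16, matching y values: 4, 19 (2 points).
  x = 11: rhs = 17, matching y values: none (0 points).
  x = 12: rhs = 15, matching y values: none (0 points).
  x = 13: rhs = 16, matching y values: 4, 19 (2 points).
  x = 14: rhs = 3, matching y values: 7, 16 (2 points).
  x = 15: rhs = 5, matching y values: none (0 points).
  x = 16: rhs = 5, matching y values: none (0 points).
  x = 17: rhs = 9, matching y values: 3, 20 (2 points).
  x = 18: rhs = 0, matching y values: 0 (1 points).
  x = 19: rhs = 7, matching y values: none (0 points).
  x = 20: rhs = 13, matching y values: 6, 17 (2 points).
  x = 21: rhs = 1, matching y values: 1, 22 (2 points).
  x = 22: rhs = 0, matching y values: 0 (1 points).
Total affine count: 31.
Full point count |E(F_23)| = 31 + 1 = 32.
Hasse bound: |32 − (23+1)| = |8| = 8 ≤ 2√23 ≈ 9.5917 ✓.
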